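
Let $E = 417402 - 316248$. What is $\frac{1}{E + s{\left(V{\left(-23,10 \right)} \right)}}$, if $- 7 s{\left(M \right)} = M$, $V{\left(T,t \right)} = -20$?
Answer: $\frac{7}{708098} \approx 9.8856 \cdot 10^{-6}$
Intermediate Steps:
$s{\left(M \right)} = - \frac{M}{7}$
$E = 101154$
$\frac{1}{E + s{\left(V{\left(-23,10 \right)} \right)}} = \frac{1}{101154 - - \frac{20}{7}} = \frac{1}{101154 + \frac{20}{7}} = \frac{1}{\frac{708098}{7}} = \frac{7}{708098}$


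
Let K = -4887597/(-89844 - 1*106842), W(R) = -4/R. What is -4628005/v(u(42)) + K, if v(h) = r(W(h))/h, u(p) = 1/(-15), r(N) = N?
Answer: 10162918097/1966860 ≈ 5167.1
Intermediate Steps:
u(p) = -1/15
v(h) = -4/h² (v(h) = (-4/h)/h = -4/h²)
K = 1629199/65562 (K = -4887597/(-89844 - 106842) = -4887597/(-196686) = -4887597*(-1/196686) = 1629199/65562 ≈ 24.850)
-4628005/v(u(42)) + K = -4628005/((-4/(-1/15)²)) + 1629199/65562 = -4628005/((-4*225)) + 1629199/65562 = -4628005/(-900) + 1629199/65562 = -4628005*(-1/900) + 1629199/65562 = 925601/180 + 1629199/65562 = 10162918097/1966860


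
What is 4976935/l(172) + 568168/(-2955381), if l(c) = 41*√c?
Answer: -568168/2955381 + 4976935*√43/3526 ≈ 9255.6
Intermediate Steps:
4976935/l(172) + 568168/(-2955381) = 4976935/((41*√172)) + 568168/(-2955381) = 4976935/((41*(2*√43))) + 568168*(-1/2955381) = 4976935/((82*√43)) - 568168/2955381 = 4976935*(√43/3526) - 568168/2955381 = 4976935*√43/3526 - 568168/2955381 = -568168/2955381 + 4976935*√43/3526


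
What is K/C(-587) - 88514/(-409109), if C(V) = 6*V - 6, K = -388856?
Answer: 19924595837/180417069 ≈ 110.44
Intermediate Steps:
C(V) = -6 + 6*V
K/C(-587) - 88514/(-409109) = -388856/(-6 + 6*(-587)) - 88514/(-409109) = -388856/(-6 - 3522) - 88514*(-1/409109) = -388856/(-3528) + 88514/409109 = -388856*(-1/3528) + 88514/409109 = 48607/441 + 88514/409109 = 19924595837/180417069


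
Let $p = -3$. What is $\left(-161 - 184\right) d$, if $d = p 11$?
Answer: $11385$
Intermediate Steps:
$d = -33$ ($d = \left(-3\right) 11 = -33$)
$\left(-161 - 184\right) d = \left(-161 - 184\right) \left(-33\right) = \left(-345\right) \left(-33\right) = 11385$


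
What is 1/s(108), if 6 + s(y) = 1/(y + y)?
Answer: -216/1295 ≈ -0.16680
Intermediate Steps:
s(y) = -6 + 1/(2*y) (s(y) = -6 + 1/(y + y) = -6 + 1/(2*y))
1/s(108) = 1/(-6 + (1/2)/108) = 1/(-6 + (1/2)*(1/108)) = 1/(-6 + 1/216) = 1/(-1295/216) = -216/1295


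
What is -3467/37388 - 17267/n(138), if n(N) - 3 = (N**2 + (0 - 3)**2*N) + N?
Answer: -716399005/763724676 ≈ -0.93803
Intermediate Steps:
n(N) = 3 + N**2 + 10*N (n(N) = 3 + ((N**2 + (0 - 3)**2*N) + N) = 3 + ((N**2 + (-3)**2*N) + N) = 3 + ((N**2 + 9*N) + N) = 3 + (N**2 + 10*N) = 3 + N**2 + 10*N)
-3467/37388 - 17267/n(138) = -3467/37388 - 17267/(3 + 138**2 + 10*138) = -3467*1/37388 - 17267/(3 + 19044 + 1380) = -3467/37388 - 17267/20427 = -716399005/763724676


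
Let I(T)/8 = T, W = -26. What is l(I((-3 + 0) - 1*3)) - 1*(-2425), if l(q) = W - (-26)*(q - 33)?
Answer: 293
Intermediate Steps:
I(T) = 8*T
l(q) = -884 + 26*q (l(q) = -26 - (-26)*(q - 33) = -26 - (-26)*(-33 + q) = -26 - (858 - 26*q) = -26 + (-858 + 26*q) = -884 + 26*q)
l(I((-3 + 0) - 1*3)) - 1*(-2425) = (-884 + 26*(8*((-3 + 0) - 1*3))) - 1*(-2425) = (-884 + 26*(8*(-3 - 3))) + 2425 = (-884 + 26*(8*(-6))) + 2425 = (-884 + 26*(-48)) + 2425 = (-884 - 1248) + 2425 = -2132 + 2425 = 293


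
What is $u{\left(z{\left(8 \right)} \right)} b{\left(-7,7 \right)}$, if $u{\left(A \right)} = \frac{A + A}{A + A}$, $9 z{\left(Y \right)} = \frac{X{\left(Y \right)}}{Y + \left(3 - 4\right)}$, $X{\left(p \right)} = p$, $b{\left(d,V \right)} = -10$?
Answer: $-10$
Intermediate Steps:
$z{\left(Y \right)} = \frac{Y}{9 \left(-1 + Y\right)}$ ($z{\left(Y \right)} = \frac{Y \frac{1}{Y + \left(3 - 4\right)}}{9} = \frac{Y \frac{1}{Y - 1}}{9} = \frac{Y \frac{1}{-1 + Y}}{9} = \frac{Y}{9 \left(-1 + Y\right)}$)
$u{\left(A \right)} = 1$ ($u{\left(A \right)} = \frac{2 A}{2 A} = 2 A \frac{1}{2 A} = 1$)
$u{\left(z{\left(8 \right)} \right)} b{\left(-7,7 \right)} = 1 \left(-10\right) = -10$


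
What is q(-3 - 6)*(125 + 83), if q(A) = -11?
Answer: -2288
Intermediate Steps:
q(-3 - 6)*(125 + 83) = -11*(125 + 83) = -11*208 = -2288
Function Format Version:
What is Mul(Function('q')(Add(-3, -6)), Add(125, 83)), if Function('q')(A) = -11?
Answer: -2288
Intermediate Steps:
Mul(Function('q')(Add(-3, -6)), Add(125, 83)) = Mul(-11, Add(125, 83)) = Mul(-11, 208) = -2288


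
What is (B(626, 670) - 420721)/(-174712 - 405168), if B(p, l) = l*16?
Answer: 21579/30520 ≈ 0.70704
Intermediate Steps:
B(p, l) = 16*l
(B(626, 670) - 420721)/(-174712 - 405168) = (16*670 - 420721)/(-174712 - 405168) = (10720 - 420721)/(-579880) = -410001*(-1/579880) = 21579/30520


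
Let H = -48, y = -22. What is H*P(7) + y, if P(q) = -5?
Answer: 218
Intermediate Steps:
H*P(7) + y = -48*(-5) - 22 = 240 - 22 = 218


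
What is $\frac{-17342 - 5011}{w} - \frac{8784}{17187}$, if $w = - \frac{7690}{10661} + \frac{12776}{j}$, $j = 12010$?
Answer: $- \frac{2732799322110163}{41867566374} \approx -65272.0$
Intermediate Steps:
$w = \frac{21924018}{64019305}$ ($w = - \frac{7690}{10661} + \frac{12776}{12010} = \left(-7690\right) \frac{1}{10661} + 12776 \cdot \frac{1}{12010} = - \frac{7690}{10661} + \frac{6388}{6005} = \frac{21924018}{64019305} \approx 0.34246$)
$\frac{-17342 - 5011}{w} - \frac{8784}{17187} = \frac{-17342 - 5011}{\frac{21924018}{64019305}} - \frac{8784}{17187} = \left(-17342 - 5011\right) \frac{64019305}{21924018} - \frac{2928}{5729} = \left(-22353\right) \frac{64019305}{21924018} - \frac{2928}{5729} = - \frac{477007841555}{7308006} - \frac{2928}{5729} = - \frac{2732799322110163}{41867566374}$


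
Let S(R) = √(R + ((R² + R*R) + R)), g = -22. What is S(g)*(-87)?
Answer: -174*√231 ≈ -2644.6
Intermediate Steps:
S(R) = √(2*R + 2*R²) (S(R) = √(R + ((R² + R²) + R)) = √(R + (2*R² + R)) = √(R + (R + 2*R²)) = √(2*R + 2*R²))
S(g)*(-87) = (√2*√(-22*(1 - 22)))*(-87) = (√2*√(-22*(-21)))*(-87) = (√2*√462)*(-87) = (2*√231)*(-87) = -174*√231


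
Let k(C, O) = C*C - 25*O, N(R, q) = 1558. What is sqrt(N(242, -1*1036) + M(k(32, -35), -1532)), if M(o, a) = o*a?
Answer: I*sqrt(2907710) ≈ 1705.2*I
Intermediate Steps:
k(C, O) = C**2 - 25*O
M(o, a) = a*o
sqrt(N(242, -1*1036) + M(k(32, -35), -1532)) = sqrt(1558 - 1532*(32**2 - 25*(-35))) = sqrt(1558 - 1532*(1024 + 875)) = sqrt(1558 - 1532*1899) = sqrt(1558 - 2909268) = sqrt(-2907710) = I*sqrt(2907710)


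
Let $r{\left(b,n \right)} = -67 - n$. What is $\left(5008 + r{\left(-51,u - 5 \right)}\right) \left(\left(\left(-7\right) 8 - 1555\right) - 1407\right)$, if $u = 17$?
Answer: $-14875722$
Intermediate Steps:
$\left(5008 + r{\left(-51,u - 5 \right)}\right) \left(\left(\left(-7\right) 8 - 1555\right) - 1407\right) = \left(5008 - 79\right) \left(\left(\left(-7\right) 8 - 1555\right) - 1407\right) = \left(5008 - 79\right) \left(\left(-56 - 1555\right) - 1407\right) = \left(5008 - 79\right) \left(-1611 - 1407\right) = \left(5008 - 79\right) \left(-3018\right) = 4929 \left(-3018\right) = -14875722$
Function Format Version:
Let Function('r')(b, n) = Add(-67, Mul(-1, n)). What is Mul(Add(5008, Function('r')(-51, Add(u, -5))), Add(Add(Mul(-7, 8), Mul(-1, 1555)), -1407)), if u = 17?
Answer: -14875722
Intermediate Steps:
Mul(Add(5008, Function('r')(-51, Add(u, -5))), Add(Add(Mul(-7, 8), Mul(-1, 1555)), -1407)) = Mul(Add(5008, Add(-67, Mul(-1, Add(17, -5)))), Add(Add(Mul(-7, 8), Mul(-1, 1555)), -1407)) = Mul(Add(5008, Add(-67, Mul(-1, 12))), Add(Add(-56, -1555), -1407)) = Mul(Add(5008, Add(-67, -12)), Add(-1611, -1407)) = Mul(Add(5008, -79), -3018) = Mul(4929, -3018) = -14875722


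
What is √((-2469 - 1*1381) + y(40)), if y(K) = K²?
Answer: 15*I*√10 ≈ 47.434*I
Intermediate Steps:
√((-2469 - 1*1381) + y(40)) = √((-2469 - 1*1381) + 40²) = √((-2469 - 1381) + 1600) = √(-3850 + 1600) = √(-2250) = 15*I*√10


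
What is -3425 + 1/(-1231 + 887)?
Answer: -1178201/344 ≈ -3425.0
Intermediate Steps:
-3425 + 1/(-1231 + 887) = -3425 + 1/(-344) = -3425 - 1/344 = -1178201/344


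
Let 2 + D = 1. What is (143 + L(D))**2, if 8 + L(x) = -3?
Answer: 17424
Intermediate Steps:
D = -1 (D = -2 + 1 = -1)
L(x) = -11 (L(x) = -8 - 3 = -11)
(143 + L(D))**2 = (143 - 11)**2 = 132**2 = 17424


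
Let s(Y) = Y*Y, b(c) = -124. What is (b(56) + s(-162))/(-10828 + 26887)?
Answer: 26120/16059 ≈ 1.6265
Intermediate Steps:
s(Y) = Y²
(b(56) + s(-162))/(-10828 + 26887) = (-124 + (-162)²)/(-10828 + 26887) = (-124 + 26244)/16059 = 26120*(1/16059) = 26120/16059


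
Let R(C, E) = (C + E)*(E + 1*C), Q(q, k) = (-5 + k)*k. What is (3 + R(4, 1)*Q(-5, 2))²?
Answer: 21609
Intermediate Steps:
Q(q, k) = k*(-5 + k)
R(C, E) = (C + E)² (R(C, E) = (C + E)*(E + C) = (C + E)*(C + E) = (C + E)²)
(3 + R(4, 1)*Q(-5, 2))² = (3 + (4 + 1)²*(2*(-5 + 2)))² = (3 + 5²*(2*(-3)))² = (3 + 25*(-6))² = (3 - 150)² = (-147)² = 21609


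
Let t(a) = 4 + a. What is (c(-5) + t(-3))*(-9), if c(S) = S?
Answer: 36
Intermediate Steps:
(c(-5) + t(-3))*(-9) = (-5 + (4 - 3))*(-9) = (-5 + 1)*(-9) = -4*(-9) = 36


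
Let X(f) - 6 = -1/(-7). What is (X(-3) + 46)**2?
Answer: 133225/49 ≈ 2718.9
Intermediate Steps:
X(f) = 43/7 (X(f) = 6 - 1/(-7) = 6 - 1*(-1/7) = 6 + 1/7 = 43/7)
(X(-3) + 46)**2 = (43/7 + 46)**2 = (365/7)**2 = 133225/49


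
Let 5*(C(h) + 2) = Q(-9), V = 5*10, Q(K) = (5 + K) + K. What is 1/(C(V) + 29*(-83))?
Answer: -5/12058 ≈ -0.00041466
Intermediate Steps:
Q(K) = 5 + 2*K
V = 50
C(h) = -23/5 (C(h) = -2 + (5 + 2*(-9))/5 = -2 + (5 - 18)/5 = -2 + (⅕)*(-13) = -2 - 13/5 = -23/5)
1/(C(V) + 29*(-83)) = 1/(-23/5 + 29*(-83)) = 1/(-23/5 - 2407) = 1/(-12058/5) = -5/12058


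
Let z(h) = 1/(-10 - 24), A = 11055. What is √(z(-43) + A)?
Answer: √12779546/34 ≈ 105.14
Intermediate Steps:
z(h) = -1/34 (z(h) = 1/(-34) = -1/34)
√(z(-43) + A) = √(-1/34 + 11055) = √(375869/34) = √12779546/34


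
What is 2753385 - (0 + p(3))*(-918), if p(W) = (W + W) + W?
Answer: 2761647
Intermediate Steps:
p(W) = 3*W (p(W) = 2*W + W = 3*W)
2753385 - (0 + p(3))*(-918) = 2753385 - (0 + 3*3)*(-918) = 2753385 - (0 + 9)*(-918) = 2753385 - 9*(-918) = 2753385 - 1*(-8262) = 2753385 + 8262 = 2761647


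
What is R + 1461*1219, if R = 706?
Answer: 1781665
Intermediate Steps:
R + 1461*1219 = 706 + 1461*1219 = 706 + 1780959 = 1781665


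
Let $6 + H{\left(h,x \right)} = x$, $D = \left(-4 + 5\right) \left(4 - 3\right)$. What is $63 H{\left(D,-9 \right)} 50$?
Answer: $-47250$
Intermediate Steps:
$D = 1$ ($D = 1 \cdot 1 = 1$)
$H{\left(h,x \right)} = -6 + x$
$63 H{\left(D,-9 \right)} 50 = 63 \left(-6 - 9\right) 50 = 63 \left(-15\right) 50 = \left(-945\right) 50 = -47250$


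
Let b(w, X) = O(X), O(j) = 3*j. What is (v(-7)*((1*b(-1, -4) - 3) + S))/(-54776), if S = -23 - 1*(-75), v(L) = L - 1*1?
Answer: 37/6847 ≈ 0.0054038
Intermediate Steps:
b(w, X) = 3*X
v(L) = -1 + L (v(L) = L - 1 = -1 + L)
S = 52 (S = -23 + 75 = 52)
(v(-7)*((1*b(-1, -4) - 3) + S))/(-54776) = ((-1 - 7)*((1*(3*(-4)) - 3) + 52))/(-54776) = -8*((1*(-12) - 3) + 52)*(-1/54776) = -8*((-12 - 3) + 52)*(-1/54776) = -8*(-15 + 52)*(-1/54776) = -8*37*(-1/54776) = -296*(-1/54776) = 37/6847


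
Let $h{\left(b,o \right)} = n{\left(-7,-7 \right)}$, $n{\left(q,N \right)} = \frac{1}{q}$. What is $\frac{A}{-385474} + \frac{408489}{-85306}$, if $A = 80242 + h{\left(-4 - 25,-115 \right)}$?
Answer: $- \frac{287537251140}{57545678827} \approx -4.9967$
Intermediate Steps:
$h{\left(b,o \right)} = - \frac{1}{7}$ ($h{\left(b,o \right)} = \frac{1}{-7} = - \frac{1}{7}$)
$A = \frac{561693}{7}$ ($A = 80242 - \frac{1}{7} = \frac{561693}{7} \approx 80242.0$)
$\frac{A}{-385474} + \frac{408489}{-85306} = \frac{561693}{7 \left(-385474\right)} + \frac{408489}{-85306} = \frac{561693}{7} \left(- \frac{1}{385474}\right) + 408489 \left(- \frac{1}{85306}\right) = - \frac{561693}{2698318} - \frac{408489}{85306} = - \frac{287537251140}{57545678827}$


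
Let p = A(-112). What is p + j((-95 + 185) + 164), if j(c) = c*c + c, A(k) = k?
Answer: 64658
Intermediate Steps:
p = -112
j(c) = c + c**2 (j(c) = c**2 + c = c + c**2)
p + j((-95 + 185) + 164) = -112 + ((-95 + 185) + 164)*(1 + ((-95 + 185) + 164)) = -112 + (90 + 164)*(1 + (90 + 164)) = -112 + 254*(1 + 254) = -112 + 254*255 = -112 + 64770 = 64658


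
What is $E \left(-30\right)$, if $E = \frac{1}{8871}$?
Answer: $- \frac{10}{2957} \approx -0.0033818$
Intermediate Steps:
$E = \frac{1}{8871} \approx 0.00011273$
$E \left(-30\right) = \frac{1}{8871} \left(-30\right) = - \frac{10}{2957}$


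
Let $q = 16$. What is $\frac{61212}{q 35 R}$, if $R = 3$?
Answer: $\frac{5101}{140} \approx 36.436$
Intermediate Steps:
$\frac{61212}{q 35 R} = \frac{61212}{16 \cdot 35 \cdot 3} = \frac{61212}{560 \cdot 3} = \frac{61212}{1680} = 61212 \cdot \frac{1}{1680} = \frac{5101}{140}$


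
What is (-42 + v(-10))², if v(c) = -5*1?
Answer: 2209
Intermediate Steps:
v(c) = -5
(-42 + v(-10))² = (-42 - 5)² = (-47)² = 2209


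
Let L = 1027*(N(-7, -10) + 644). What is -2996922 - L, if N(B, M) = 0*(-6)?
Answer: -3658310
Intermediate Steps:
N(B, M) = 0
L = 661388 (L = 1027*(0 + 644) = 1027*644 = 661388)
-2996922 - L = -2996922 - 1*661388 = -2996922 - 661388 = -3658310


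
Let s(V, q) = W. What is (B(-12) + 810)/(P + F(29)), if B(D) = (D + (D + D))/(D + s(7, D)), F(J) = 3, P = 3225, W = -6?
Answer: 203/807 ≈ 0.25155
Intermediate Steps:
s(V, q) = -6
B(D) = 3*D/(-6 + D) (B(D) = (D + (D + D))/(D - 6) = (D + 2*D)/(-6 + D) = (3*D)/(-6 + D) = 3*D/(-6 + D))
(B(-12) + 810)/(P + F(29)) = (3*(-12)/(-6 - 12) + 810)/(3225 + 3) = (3*(-12)/(-18) + 810)/3228 = (3*(-12)*(-1/18) + 810)*(1/3228) = (2 + 810)*(1/3228) = 812*(1/3228) = 203/807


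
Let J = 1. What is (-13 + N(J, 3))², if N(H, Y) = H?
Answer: 144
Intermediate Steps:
(-13 + N(J, 3))² = (-13 + 1)² = (-12)² = 144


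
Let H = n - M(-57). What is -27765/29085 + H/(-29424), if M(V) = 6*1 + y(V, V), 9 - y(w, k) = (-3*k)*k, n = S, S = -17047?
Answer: -2481173/57053136 ≈ -0.043489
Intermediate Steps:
n = -17047
y(w, k) = 9 + 3*k**2 (y(w, k) = 9 - (-3*k)*k = 9 - (-3)*k**2 = 9 + 3*k**2)
M(V) = 15 + 3*V**2 (M(V) = 6*1 + (9 + 3*V**2) = 6 + (9 + 3*V**2) = 15 + 3*V**2)
H = -26809 (H = -17047 - (15 + 3*(-57)**2) = -17047 - (15 + 3*3249) = -17047 - (15 + 9747) = -17047 - 1*9762 = -17047 - 9762 = -26809)
-27765/29085 + H/(-29424) = -27765/29085 - 26809/(-29424) = -27765*1/29085 - 26809*(-1/29424) = -1851/1939 + 26809/29424 = -2481173/57053136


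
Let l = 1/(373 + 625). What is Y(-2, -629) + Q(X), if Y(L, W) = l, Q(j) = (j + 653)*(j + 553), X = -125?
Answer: 225532033/998 ≈ 2.2598e+5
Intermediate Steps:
l = 1/998 ≈ 0.0010020
Q(j) = (553 + j)*(653 + j) (Q(j) = (653 + j)*(553 + j) = (553 + j)*(653 + j))
Y(L, W) = 1/998
Y(-2, -629) + Q(X) = 1/998 + (361109 + (-125)² + 1206*(-125)) = 1/998 + (361109 + 15625 - 150750) = 1/998 + 225984 = 225532033/998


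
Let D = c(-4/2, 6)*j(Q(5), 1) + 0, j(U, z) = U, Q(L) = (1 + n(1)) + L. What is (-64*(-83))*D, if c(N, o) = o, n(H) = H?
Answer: 223104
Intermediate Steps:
Q(L) = 2 + L (Q(L) = (1 + 1) + L = 2 + L)
D = 42 (D = 6*(2 + 5) + 0 = 6*7 + 0 = 42 + 0 = 42)
(-64*(-83))*D = -64*(-83)*42 = 5312*42 = 223104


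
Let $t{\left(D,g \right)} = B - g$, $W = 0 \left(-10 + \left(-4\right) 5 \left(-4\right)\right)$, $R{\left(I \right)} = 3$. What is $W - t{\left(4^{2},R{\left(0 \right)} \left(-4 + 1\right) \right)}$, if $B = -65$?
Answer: $56$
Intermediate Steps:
$W = 0$ ($W = 0 \left(-10 - -80\right) = 0 \left(-10 + 80\right) = 0 \cdot 70 = 0$)
$t{\left(D,g \right)} = -65 - g$
$W - t{\left(4^{2},R{\left(0 \right)} \left(-4 + 1\right) \right)} = 0 - \left(-65 - 3 \left(-4 + 1\right)\right) = 0 - \left(-65 - 3 \left(-3\right)\right) = 0 - \left(-65 - -9\right) = 0 - \left(-65 + 9\right) = 0 - -56 = 0 + 56 = 56$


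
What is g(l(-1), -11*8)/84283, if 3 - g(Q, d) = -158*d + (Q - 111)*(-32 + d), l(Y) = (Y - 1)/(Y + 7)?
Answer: -27261/84283 ≈ -0.32345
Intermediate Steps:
l(Y) = (-1 + Y)/(7 + Y)
g(Q, d) = 3 + 158*d - (-111 + Q)*(-32 + d) (g(Q, d) = 3 - (-158*d + (Q - 111)*(-32 + d)) = 3 - (-158*d + (-111 + Q)*(-32 + d)) = 3 + (158*d - (-111 + Q)*(-32 + d)) = 3 + 158*d - (-111 + Q)*(-32 + d))
g(l(-1), -11*8)/84283 = (-3549 + 32*((-1 - 1)/(7 - 1)) + 269*(-11*8) - (-1 - 1)/(7 - 1)*(-11*8))/84283 = (-3549 + 32*(-2/6) + 269*(-88) - 1*-2/6*(-88))*(1/84283) = (-3549 + 32*((⅙)*(-2)) - 23672 - 1*(⅙)*(-2)*(-88))*(1/84283) = (-3549 + 32*(-⅓) - 23672 - 1*(-⅓)*(-88))*(1/84283) = (-3549 - 32/3 - 23672 - 88/3)*(1/84283) = -27261*1/84283 = -27261/84283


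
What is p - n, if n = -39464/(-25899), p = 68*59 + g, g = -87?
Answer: 101614111/25899 ≈ 3923.5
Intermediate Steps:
p = 3925 (p = 68*59 - 87 = 4012 - 87 = 3925)
n = 39464/25899 (n = -39464*(-1/25899) = 39464/25899 ≈ 1.5238)
p - n = 3925 - 1*39464/25899 = 3925 - 39464/25899 = 101614111/25899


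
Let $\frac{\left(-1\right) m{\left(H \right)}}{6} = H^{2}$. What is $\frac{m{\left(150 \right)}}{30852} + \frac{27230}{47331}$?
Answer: $- \frac{154155140}{40562667} \approx -3.8004$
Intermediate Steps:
$m{\left(H \right)} = - 6 H^{2}$
$\frac{m{\left(150 \right)}}{30852} + \frac{27230}{47331} = \frac{\left(-6\right) 150^{2}}{30852} + \frac{27230}{47331} = \left(-6\right) 22500 \cdot \frac{1}{30852} + 27230 \cdot \frac{1}{47331} = \left(-135000\right) \frac{1}{30852} + \frac{27230}{47331} = - \frac{3750}{857} + \frac{27230}{47331} = - \frac{154155140}{40562667}$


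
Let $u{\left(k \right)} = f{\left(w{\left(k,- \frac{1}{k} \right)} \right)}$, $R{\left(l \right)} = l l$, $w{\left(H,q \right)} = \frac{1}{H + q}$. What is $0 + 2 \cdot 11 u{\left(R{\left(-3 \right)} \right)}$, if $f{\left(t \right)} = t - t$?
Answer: $0$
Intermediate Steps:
$f{\left(t \right)} = 0$
$R{\left(l \right)} = l^{2}$
$u{\left(k \right)} = 0$
$0 + 2 \cdot 11 u{\left(R{\left(-3 \right)} \right)} = 0 + 2 \cdot 11 \cdot 0 = 0 + 22 \cdot 0 = 0 + 0 = 0$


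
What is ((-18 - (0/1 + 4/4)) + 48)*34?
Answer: 986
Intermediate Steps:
((-18 - (0/1 + 4/4)) + 48)*34 = ((-18 - (0*1 + 4*(¼))) + 48)*34 = ((-18 - (0 + 1)) + 48)*34 = ((-18 - 1*1) + 48)*34 = ((-18 - 1) + 48)*34 = (-19 + 48)*34 = 29*34 = 986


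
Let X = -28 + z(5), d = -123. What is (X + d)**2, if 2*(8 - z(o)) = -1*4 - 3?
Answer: 77841/4 ≈ 19460.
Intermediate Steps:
z(o) = 23/2 (z(o) = 8 - (-1*4 - 3)/2 = 8 - (-4 - 3)/2 = 8 - 1/2*(-7) = 8 + 7/2 = 23/2)
X = -33/2 (X = -28 + 23/2 = -33/2 ≈ -16.500)
(X + d)**2 = (-33/2 - 123)**2 = (-279/2)**2 = 77841/4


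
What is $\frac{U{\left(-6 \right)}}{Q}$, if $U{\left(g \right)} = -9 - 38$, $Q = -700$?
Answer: $\frac{47}{700} \approx 0.067143$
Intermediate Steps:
$U{\left(g \right)} = -47$
$\frac{U{\left(-6 \right)}}{Q} = - \frac{47}{-700} = \left(-47\right) \left(- \frac{1}{700}\right) = \frac{47}{700}$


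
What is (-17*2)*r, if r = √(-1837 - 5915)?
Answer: -68*I*√1938 ≈ -2993.5*I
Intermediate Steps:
r = 2*I*√1938 (r = √(-7752) = 2*I*√1938 ≈ 88.045*I)
(-17*2)*r = (-17*2)*(2*I*√1938) = -68*I*√1938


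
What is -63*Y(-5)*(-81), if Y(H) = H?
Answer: -25515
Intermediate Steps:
-63*Y(-5)*(-81) = -63*(-5)*(-81) = 315*(-81) = -25515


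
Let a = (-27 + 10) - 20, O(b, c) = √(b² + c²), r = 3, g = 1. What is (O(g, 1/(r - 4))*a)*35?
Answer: -1295*√2 ≈ -1831.4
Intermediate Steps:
a = -37 (a = -17 - 20 = -37)
(O(g, 1/(r - 4))*a)*35 = (√(1² + (1/(3 - 4))²)*(-37))*35 = (√(1 + (1/(-1))²)*(-37))*35 = (√(1 + (-1)²)*(-37))*35 = (√(1 + 1)*(-37))*35 = (√2*(-37))*35 = -37*√2*35 = -1295*√2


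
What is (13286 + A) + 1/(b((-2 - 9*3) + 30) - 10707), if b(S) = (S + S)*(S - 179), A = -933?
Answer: 136661238/11063 ≈ 12353.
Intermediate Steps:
b(S) = 2*S*(-179 + S) (b(S) = (2*S)*(-179 + S) = 2*S*(-179 + S))
(13286 + A) + 1/(b((-2 - 9*3) + 30) - 10707) = (13286 - 933) + 1/(2*((-2 - 9*3) + 30)*(-179 + ((-2 - 9*3) + 30)) - 10707) = 12353 + 1/(2*((-2 - 27) + 30)*(-179 + ((-2 - 27) + 30)) - 10707) = 12353 + 1/(2*(-29 + 30)*(-179 + (-29 + 30)) - 10707) = 12353 + 1/(2*1*(-179 + 1) - 10707) = 12353 + 1/(2*1*(-178) - 10707) = 12353 + 1/(-356 - 10707) = 12353 + 1/(-11063) = 12353 - 1/11063 = 136661238/11063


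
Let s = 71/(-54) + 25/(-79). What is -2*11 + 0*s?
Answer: -22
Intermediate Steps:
s = -6959/4266 (s = 71*(-1/54) + 25*(-1/79) = -71/54 - 25/79 = -6959/4266 ≈ -1.6313)
-2*11 + 0*s = -2*11 + 0*(-6959/4266) = -22 + 0 = -22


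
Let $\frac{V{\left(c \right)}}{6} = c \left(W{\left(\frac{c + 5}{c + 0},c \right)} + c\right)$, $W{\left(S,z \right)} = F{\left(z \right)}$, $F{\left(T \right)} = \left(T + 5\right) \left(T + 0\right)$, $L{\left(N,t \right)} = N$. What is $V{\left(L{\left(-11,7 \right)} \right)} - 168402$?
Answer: $-172032$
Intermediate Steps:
$F{\left(T \right)} = T \left(5 + T\right)$ ($F{\left(T \right)} = \left(5 + T\right) T = T \left(5 + T\right)$)
$W{\left(S,z \right)} = z \left(5 + z\right)$
$V{\left(c \right)} = 6 c \left(c + c \left(5 + c\right)\right)$ ($V{\left(c \right)} = 6 c \left(c \left(5 + c\right) + c\right) = 6 c \left(c + c \left(5 + c\right)\right)$)
$V{\left(L{\left(-11,7 \right)} \right)} - 168402 = 6 \left(-11\right)^{2} \left(6 - 11\right) - 168402 = 6 \cdot 121 \left(-5\right) - 168402 = -3630 - 168402 = -172032$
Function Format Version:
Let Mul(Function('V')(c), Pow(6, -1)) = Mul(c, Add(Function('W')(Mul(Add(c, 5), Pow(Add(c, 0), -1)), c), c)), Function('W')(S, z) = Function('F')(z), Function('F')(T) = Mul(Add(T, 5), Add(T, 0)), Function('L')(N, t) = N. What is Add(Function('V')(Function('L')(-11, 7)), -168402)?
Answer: -172032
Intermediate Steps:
Function('F')(T) = Mul(T, Add(5, T)) (Function('F')(T) = Mul(Add(5, T), T) = Mul(T, Add(5, T)))
Function('W')(S, z) = Mul(z, Add(5, z))
Function('V')(c) = Mul(6, c, Add(c, Mul(c, Add(5, c)))) (Function('V')(c) = Mul(6, Mul(c, Add(Mul(c, Add(5, c)), c))) = Mul(6, Mul(c, Add(c, Mul(c, Add(5, c))))) = Mul(6, c, Add(c, Mul(c, Add(5, c)))))
Add(Function('V')(Function('L')(-11, 7)), -168402) = Add(Mul(6, Pow(-11, 2), Add(6, -11)), -168402) = Add(Mul(6, 121, -5), -168402) = Add(-3630, -168402) = -172032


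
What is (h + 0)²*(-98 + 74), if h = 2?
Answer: -96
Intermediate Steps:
(h + 0)²*(-98 + 74) = (2 + 0)²*(-98 + 74) = 2²*(-24) = 4*(-24) = -96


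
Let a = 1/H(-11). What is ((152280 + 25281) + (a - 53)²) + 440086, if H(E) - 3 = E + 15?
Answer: 30401603/49 ≈ 6.2044e+5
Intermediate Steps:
H(E) = 18 + E (H(E) = 3 + (E + 15) = 3 + (15 + E) = 18 + E)
a = ⅐ (a = 1/(18 - 11) = 1/7 = ⅐ ≈ 0.14286)
((152280 + 25281) + (a - 53)²) + 440086 = ((152280 + 25281) + (⅐ - 53)²) + 440086 = (177561 + (-370/7)²) + 440086 = (177561 + 136900/49) + 440086 = 8837389/49 + 440086 = 30401603/49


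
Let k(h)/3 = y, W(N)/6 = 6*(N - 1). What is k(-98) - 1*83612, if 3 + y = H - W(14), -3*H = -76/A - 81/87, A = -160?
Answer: -98628471/1160 ≈ -85025.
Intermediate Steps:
W(N) = -36 + 36*N (W(N) = 6*(6*(N - 1)) = 6*(6*(-1 + N)) = 6*(-6 + 6*N) = -36 + 36*N)
H = 529/3480 (H = -(-76/(-160) - 81/87)/3 = -(-76*(-1/160) - 81*1/87)/3 = -(19/40 - 27/29)/3 = -⅓*(-529/1160) = 529/3480 ≈ 0.15201)
y = -1638551/3480 (y = -3 + (529/3480 - (-36 + 36*14)) = -3 + (529/3480 - (-36 + 504)) = -3 + (529/3480 - 1*468) = -3 + (529/3480 - 468) = -3 - 1628111/3480 = -1638551/3480 ≈ -470.85)
k(h) = -1638551/1160 (k(h) = 3*(-1638551/3480) = -1638551/1160)
k(-98) - 1*83612 = -1638551/1160 - 1*83612 = -1638551/1160 - 83612 = -98628471/1160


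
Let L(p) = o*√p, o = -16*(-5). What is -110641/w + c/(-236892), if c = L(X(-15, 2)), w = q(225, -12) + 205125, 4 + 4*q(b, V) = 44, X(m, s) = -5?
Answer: -110641/205135 - 20*I*√5/59223 ≈ -0.53936 - 0.00075513*I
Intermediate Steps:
o = 80
q(b, V) = 10 (q(b, V) = -1 + (¼)*44 = -1 + 11 = 10)
L(p) = 80*√p
w = 205135 (w = 10 + 205125 = 205135)
c = 80*I*√5 (c = 80*√(-5) = 80*(I*√5) = 80*I*√5 ≈ 178.89*I)
-110641/w + c/(-236892) = -110641/205135 + (80*I*√5)/(-236892) = -110641*1/205135 + (80*I*√5)*(-1/236892) = -110641/205135 - 20*I*√5/59223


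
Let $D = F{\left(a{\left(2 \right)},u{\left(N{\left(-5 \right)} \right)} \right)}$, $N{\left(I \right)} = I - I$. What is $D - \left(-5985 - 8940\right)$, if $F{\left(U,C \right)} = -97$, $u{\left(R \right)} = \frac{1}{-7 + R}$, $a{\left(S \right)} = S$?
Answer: $14828$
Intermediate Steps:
$N{\left(I \right)} = 0$
$D = -97$
$D - \left(-5985 - 8940\right) = -97 - \left(-5985 - 8940\right) = -97 - -14925 = -97 + 14925 = 14828$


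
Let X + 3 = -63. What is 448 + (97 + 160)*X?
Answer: -16514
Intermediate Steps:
X = -66 (X = -3 - 63 = -66)
448 + (97 + 160)*X = 448 + (97 + 160)*(-66) = 448 + 257*(-66) = 448 - 16962 = -16514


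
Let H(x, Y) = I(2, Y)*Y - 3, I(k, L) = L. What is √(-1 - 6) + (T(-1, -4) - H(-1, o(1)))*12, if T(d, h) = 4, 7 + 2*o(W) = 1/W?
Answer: -24 + I*√7 ≈ -24.0 + 2.6458*I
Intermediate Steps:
o(W) = -7/2 + 1/(2*W)
H(x, Y) = -3 + Y² (H(x, Y) = Y*Y - 3 = Y² - 3 = -3 + Y²)
√(-1 - 6) + (T(-1, -4) - H(-1, o(1)))*12 = √(-1 - 6) + (4 - (-3 + ((½)*(1 - 7*1)/1)²))*12 = √(-7) + (4 - (-3 + ((½)*1*(1 - 7))²))*12 = I*√7 + (4 - (-3 + ((½)*1*(-6))²))*12 = I*√7 + (4 - (-3 + (-3)²))*12 = I*√7 + (4 - (-3 + 9))*12 = I*√7 + (4 - 1*6)*12 = I*√7 + (4 - 6)*12 = I*√7 - 2*12 = I*√7 - 24 = -24 + I*√7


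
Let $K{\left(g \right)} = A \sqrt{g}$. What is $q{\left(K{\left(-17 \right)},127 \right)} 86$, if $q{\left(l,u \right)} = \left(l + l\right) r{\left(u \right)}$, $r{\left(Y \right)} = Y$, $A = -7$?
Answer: $- 152908 i \sqrt{17} \approx - 6.3046 \cdot 10^{5} i$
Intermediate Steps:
$K{\left(g \right)} = - 7 \sqrt{g}$
$q{\left(l,u \right)} = 2 l u$ ($q{\left(l,u \right)} = \left(l + l\right) u = 2 l u$)
$q{\left(K{\left(-17 \right)},127 \right)} 86 = 2 \left(- 7 \sqrt{-17}\right) 127 \cdot 86 = 2 \left(- 7 i \sqrt{17}\right) 127 \cdot 86 = - 1778 i \sqrt{17} \cdot 86 = - 152908 i \sqrt{17}$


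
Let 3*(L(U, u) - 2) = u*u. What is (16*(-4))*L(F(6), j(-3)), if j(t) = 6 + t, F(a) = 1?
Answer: -320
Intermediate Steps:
L(U, u) = 2 + u²/3 (L(U, u) = 2 + (u*u)/3 = 2 + u²/3)
(16*(-4))*L(F(6), j(-3)) = (16*(-4))*(2 + (6 - 3)²/3) = -64*(2 + (⅓)*3²) = -64*(2 + (⅓)*9) = -64*(2 + 3) = -64*5 = -320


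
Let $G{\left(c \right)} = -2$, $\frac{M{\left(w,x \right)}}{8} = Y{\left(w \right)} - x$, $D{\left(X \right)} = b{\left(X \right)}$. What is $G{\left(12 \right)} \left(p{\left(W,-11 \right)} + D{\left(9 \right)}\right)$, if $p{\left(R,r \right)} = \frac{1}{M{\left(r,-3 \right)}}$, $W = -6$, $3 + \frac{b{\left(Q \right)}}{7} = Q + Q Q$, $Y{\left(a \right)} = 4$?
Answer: $- \frac{34105}{28} \approx -1218.0$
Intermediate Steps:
$b{\left(Q \right)} = -21 + 7 Q + 7 Q^{2}$ ($b{\left(Q \right)} = -21 + 7 \left(Q + Q Q\right) = -21 + 7 \left(Q + Q^{2}\right) = -21 + \left(7 Q + 7 Q^{2}\right) = -21 + 7 Q + 7 Q^{2}$)
$D{\left(X \right)} = -21 + 7 X + 7 X^{2}$
$M{\left(w,x \right)} = 32 - 8 x$ ($M{\left(w,x \right)} = 8 \left(4 - x\right) = 32 - 8 x$)
$p{\left(R,r \right)} = \frac{1}{56}$ ($p{\left(R,r \right)} = \frac{1}{32 - -24} = \frac{1}{32 + 24} = \frac{1}{56}$)
$G{\left(12 \right)} \left(p{\left(W,-11 \right)} + D{\left(9 \right)}\right) = - 2 \left(\frac{1}{56} + \left(-21 + 7 \cdot 9 + 7 \cdot 9^{2}\right)\right) = - 2 \left(\frac{1}{56} + \left(-21 + 63 + 7 \cdot 81\right)\right) = - 2 \left(\frac{1}{56} + \left(-21 + 63 + 567\right)\right) = - 2 \left(\frac{1}{56} + 609\right) = \left(-2\right) \frac{34105}{56} = - \frac{34105}{28}$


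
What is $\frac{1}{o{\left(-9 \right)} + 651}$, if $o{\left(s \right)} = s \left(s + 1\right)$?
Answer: $\frac{1}{723} \approx 0.0013831$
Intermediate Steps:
$o{\left(s \right)} = s \left(1 + s\right)$
$\frac{1}{o{\left(-9 \right)} + 651} = \frac{1}{- 9 \left(1 - 9\right) + 651} = \frac{1}{\left(-9\right) \left(-8\right) + 651} = \frac{1}{72 + 651} = \frac{1}{723}$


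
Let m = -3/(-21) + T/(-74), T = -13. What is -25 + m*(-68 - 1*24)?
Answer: -14065/259 ≈ -54.305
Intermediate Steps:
m = 165/518 (m = -3/(-21) - 13/(-74) = -3*(-1/21) - 13*(-1/74) = ⅐ + 13/74 = 165/518 ≈ 0.31853)
-25 + m*(-68 - 1*24) = -25 + 165*(-68 - 1*24)/518 = -25 + 165*(-68 - 24)/518 = -25 + (165/518)*(-92) = -25 - 7590/259 = -14065/259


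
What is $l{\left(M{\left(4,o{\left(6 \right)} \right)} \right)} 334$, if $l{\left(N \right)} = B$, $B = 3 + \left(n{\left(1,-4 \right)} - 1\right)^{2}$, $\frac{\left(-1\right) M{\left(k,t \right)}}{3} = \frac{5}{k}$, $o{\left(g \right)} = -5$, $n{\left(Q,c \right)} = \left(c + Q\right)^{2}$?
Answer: $22378$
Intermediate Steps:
$n{\left(Q,c \right)} = \left(Q + c\right)^{2}$
$M{\left(k,t \right)} = - \frac{15}{k}$ ($M{\left(k,t \right)} = - 3 \frac{5}{k} = - \frac{15}{k}$)
$B = 67$ ($B = 3 + \left(\left(1 - 4\right)^{2} - 1\right)^{2} = 3 + \left(\left(-3\right)^{2} - 1\right)^{2} = 3 + \left(9 - 1\right)^{2} = 3 + 8^{2} = 3 + 64 = 67$)
$l{\left(N \right)} = 67$
$l{\left(M{\left(4,o{\left(6 \right)} \right)} \right)} 334 = 67 \cdot 334 = 22378$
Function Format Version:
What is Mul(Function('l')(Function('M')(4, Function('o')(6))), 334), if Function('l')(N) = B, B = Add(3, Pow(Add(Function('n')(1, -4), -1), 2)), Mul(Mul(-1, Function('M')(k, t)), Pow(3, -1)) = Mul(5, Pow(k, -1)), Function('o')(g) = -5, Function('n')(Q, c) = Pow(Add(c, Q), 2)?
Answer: 22378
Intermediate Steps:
Function('n')(Q, c) = Pow(Add(Q, c), 2)
Function('M')(k, t) = Mul(-15, Pow(k, -1)) (Function('M')(k, t) = Mul(-3, Mul(5, Pow(k, -1))) = Mul(-15, Pow(k, -1)))
B = 67 (B = Add(3, Pow(Add(Pow(Add(1, -4), 2), -1), 2)) = Add(3, Pow(Add(Pow(-3, 2), -1), 2)) = Add(3, Pow(Add(9, -1), 2)) = Add(3, Pow(8, 2)) = Add(3, 64) = 67)
Function('l')(N) = 67
Mul(Function('l')(Function('M')(4, Function('o')(6))), 334) = Mul(67, 334) = 22378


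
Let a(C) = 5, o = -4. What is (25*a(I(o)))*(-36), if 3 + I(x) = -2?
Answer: -4500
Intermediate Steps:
I(x) = -5 (I(x) = -3 - 2 = -5)
(25*a(I(o)))*(-36) = (25*5)*(-36) = 125*(-36) = -4500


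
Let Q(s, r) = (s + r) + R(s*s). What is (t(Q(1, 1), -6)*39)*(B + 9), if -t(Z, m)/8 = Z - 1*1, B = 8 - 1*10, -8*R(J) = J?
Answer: -1911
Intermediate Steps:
R(J) = -J/8
B = -2 (B = 8 - 10 = -2)
Q(s, r) = r + s - s**2/8 (Q(s, r) = (s + r) - s*s/8 = (r + s) - s**2/8 = r + s - s**2/8)
t(Z, m) = 8 - 8*Z (t(Z, m) = -8*(Z - 1*1) = -8*(Z - 1) = -8*(-1 + Z) = 8 - 8*Z)
(t(Q(1, 1), -6)*39)*(B + 9) = ((8 - 8*(1 + 1 - 1/8*1**2))*39)*(-2 + 9) = ((8 - 8*(1 + 1 - 1/8*1))*39)*7 = ((8 - 8*(1 + 1 - 1/8))*39)*7 = ((8 - 8*15/8)*39)*7 = ((8 - 15)*39)*7 = -7*39*7 = -273*7 = -1911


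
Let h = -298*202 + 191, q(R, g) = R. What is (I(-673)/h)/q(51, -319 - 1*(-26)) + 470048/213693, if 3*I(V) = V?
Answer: 1438514680703/653955071715 ≈ 2.1997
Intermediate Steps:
I(V) = V/3
h = -60005 (h = -60196 + 191 = -60005)
(I(-673)/h)/q(51, -319 - 1*(-26)) + 470048/213693 = (((⅓)*(-673))/(-60005))/51 + 470048/213693 = -673/3*(-1/60005)*(1/51) + 470048*(1/213693) = (673/180015)*(1/51) + 470048/213693 = 673/9180765 + 470048/213693 = 1438514680703/653955071715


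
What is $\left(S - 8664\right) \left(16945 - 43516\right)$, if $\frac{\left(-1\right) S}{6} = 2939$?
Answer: $698764158$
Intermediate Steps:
$S = -17634$ ($S = \left(-6\right) 2939 = -17634$)
$\left(S - 8664\right) \left(16945 - 43516\right) = \left(-17634 - 8664\right) \left(16945 - 43516\right) = \left(-26298\right) \left(-26571\right) = 698764158$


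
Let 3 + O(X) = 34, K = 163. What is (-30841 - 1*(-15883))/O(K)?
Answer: -14958/31 ≈ -482.52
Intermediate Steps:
O(X) = 31 (O(X) = -3 + 34 = 31)
(-30841 - 1*(-15883))/O(K) = (-30841 - 1*(-15883))/31 = (-30841 + 15883)*(1/31) = -14958*1/31 = -14958/31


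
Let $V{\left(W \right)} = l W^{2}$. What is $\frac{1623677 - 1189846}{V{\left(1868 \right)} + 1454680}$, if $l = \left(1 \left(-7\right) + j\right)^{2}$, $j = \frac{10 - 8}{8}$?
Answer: $\frac{433831}{160441561} \approx 0.002704$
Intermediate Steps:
$j = \frac{1}{4}$ ($j = 2 \cdot \frac{1}{8} = \frac{1}{4} \approx 0.25$)
$l = \frac{729}{16}$ ($l = \left(1 \left(-7\right) + \frac{1}{4}\right)^{2} = \left(-7 + \frac{1}{4}\right)^{2} = \left(- \frac{27}{4}\right)^{2} = \frac{729}{16} \approx 45.563$)
$V{\left(W \right)} = \frac{729 W^{2}}{16}$
$\frac{1623677 - 1189846}{V{\left(1868 \right)} + 1454680} = \frac{1623677 - 1189846}{\frac{729 \cdot 1868^{2}}{16} + 1454680} = \frac{433831}{\frac{729}{16} \cdot 3489424 + 1454680} = \frac{433831}{158986881 + 1454680} = \frac{433831}{160441561}$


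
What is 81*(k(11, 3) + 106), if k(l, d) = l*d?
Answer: 11259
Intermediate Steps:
k(l, d) = d*l
81*(k(11, 3) + 106) = 81*(3*11 + 106) = 81*(33 + 106) = 81*139 = 11259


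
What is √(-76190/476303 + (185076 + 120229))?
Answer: 5*√2770513779172047/476303 ≈ 552.54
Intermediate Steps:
√(-76190/476303 + (185076 + 120229)) = √(-76190*1/476303 + 305305) = √(-76190/476303 + 305305) = √(145417611225/476303) = 5*√2770513779172047/476303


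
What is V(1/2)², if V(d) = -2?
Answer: 4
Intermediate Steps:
V(1/2)² = (-2)² = 4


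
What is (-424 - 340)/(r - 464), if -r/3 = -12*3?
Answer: 191/89 ≈ 2.1461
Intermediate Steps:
r = 108 (r = -(-36)*3 = -3*(-36) = 108)
(-424 - 340)/(r - 464) = (-424 - 340)/(108 - 464) = -764/(-356) = -764*(-1/356) = 191/89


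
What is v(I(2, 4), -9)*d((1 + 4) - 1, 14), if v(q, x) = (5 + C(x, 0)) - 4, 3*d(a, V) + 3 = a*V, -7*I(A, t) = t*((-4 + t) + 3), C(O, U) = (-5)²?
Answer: 1378/3 ≈ 459.33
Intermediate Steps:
C(O, U) = 25
I(A, t) = -t*(-1 + t)/7 (I(A, t) = -t*((-4 + t) + 3)/7 = -t*(-1 + t)/7)
d(a, V) = -1 + V*a/3 (d(a, V) = -1 + (a*V)/3 = -1 + (V*a)/3 = -1 + V*a/3)
v(q, x) = 26 (v(q, x) = (5 + 25) - 4 = 30 - 4 = 26)
v(I(2, 4), -9)*d((1 + 4) - 1, 14) = 26*(-1 + (⅓)*14*((1 + 4) - 1)) = 26*(-1 + (⅓)*14*(5 - 1)) = 26*(-1 + (⅓)*14*4) = 26*(-1 + 56/3) = 26*(53/3) = 1378/3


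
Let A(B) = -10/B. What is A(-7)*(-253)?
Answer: -2530/7 ≈ -361.43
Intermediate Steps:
A(-7)*(-253) = -10/(-7)*(-253) = -10*(-1/7)*(-253) = (10/7)*(-253) = -2530/7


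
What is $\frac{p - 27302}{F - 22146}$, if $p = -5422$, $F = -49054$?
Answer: $\frac{8181}{17800} \approx 0.45961$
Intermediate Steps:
$\frac{p - 27302}{F - 22146} = \frac{-5422 - 27302}{-49054 - 22146} = - \frac{32724}{-71200} = \left(-32724\right) \left(- \frac{1}{71200}\right) = \frac{8181}{17800}$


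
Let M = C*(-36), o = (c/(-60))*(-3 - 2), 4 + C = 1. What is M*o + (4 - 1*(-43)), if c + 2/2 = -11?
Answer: -61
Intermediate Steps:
C = -3 (C = -4 + 1 = -3)
c = -12 (c = -1 - 11 = -12)
o = -1 (o = (-12/(-60))*(-3 - 2) = -12*(-1/60)*(-5) = (⅕)*(-5) = -1)
M = 108 (M = -3*(-36) = 108)
M*o + (4 - 1*(-43)) = 108*(-1) + (4 - 1*(-43)) = -108 + (4 + 43) = -108 + 47 = -61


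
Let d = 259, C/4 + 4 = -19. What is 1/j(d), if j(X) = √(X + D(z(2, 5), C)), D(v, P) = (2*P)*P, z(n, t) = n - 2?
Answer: √17187/17187 ≈ 0.0076278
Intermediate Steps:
C = -92 (C = -16 + 4*(-19) = -16 - 76 = -92)
z(n, t) = -2 + n
D(v, P) = 2*P²
j(X) = √(16928 + X) (j(X) = √(X + 2*(-92)²) = √(X + 2*8464) = √(X + 16928) = √(16928 + X))
1/j(d) = 1/(√(16928 + 259)) = 1/(√17187) = √17187/17187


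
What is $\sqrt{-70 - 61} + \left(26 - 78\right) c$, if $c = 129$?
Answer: $-6708 + i \sqrt{131} \approx -6708.0 + 11.446 i$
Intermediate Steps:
$\sqrt{-70 - 61} + \left(26 - 78\right) c = \sqrt{-70 - 61} + \left(26 - 78\right) 129 = \sqrt{-131} + \left(26 - 78\right) 129 = i \sqrt{131} - 6708 = -6708 + i \sqrt{131}$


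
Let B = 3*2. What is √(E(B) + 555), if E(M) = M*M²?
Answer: √771 ≈ 27.767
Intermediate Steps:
B = 6
E(M) = M³
√(E(B) + 555) = √(6³ + 555) = √(216 + 555) = √771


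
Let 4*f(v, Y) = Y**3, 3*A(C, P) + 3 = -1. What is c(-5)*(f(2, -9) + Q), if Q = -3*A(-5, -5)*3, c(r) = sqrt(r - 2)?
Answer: -681*I*sqrt(7)/4 ≈ -450.44*I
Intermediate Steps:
A(C, P) = -4/3 (A(C, P) = -1 + (1/3)*(-1) = -1 - 1/3 = -4/3)
f(v, Y) = Y**3/4
c(r) = sqrt(-2 + r)
Q = 12 (Q = -3*(-4/3)*3 = 4*3 = 12)
c(-5)*(f(2, -9) + Q) = sqrt(-2 - 5)*((1/4)*(-9)**3 + 12) = sqrt(-7)*((1/4)*(-729) + 12) = (I*sqrt(7))*(-729/4 + 12) = (I*sqrt(7))*(-681/4) = -681*I*sqrt(7)/4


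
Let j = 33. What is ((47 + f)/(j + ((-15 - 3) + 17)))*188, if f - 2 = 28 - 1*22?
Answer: 2585/8 ≈ 323.13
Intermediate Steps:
f = 8 (f = 2 + (28 - 1*22) = 2 + (28 - 22) = 2 + 6 = 8)
((47 + f)/(j + ((-15 - 3) + 17)))*188 = ((47 + 8)/(33 + ((-15 - 3) + 17)))*188 = (55/(33 + (-18 + 17)))*188 = (55/(33 - 1))*188 = (55/32)*188 = 2585/8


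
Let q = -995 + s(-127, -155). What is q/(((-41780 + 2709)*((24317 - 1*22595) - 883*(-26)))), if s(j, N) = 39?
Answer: 239/241068070 ≈ 9.9142e-7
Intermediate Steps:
q = -956 (q = -995 + 39 = -956)
q/(((-41780 + 2709)*((24317 - 1*22595) - 883*(-26)))) = -956*1/((-41780 + 2709)*((24317 - 1*22595) - 883*(-26))) = -956*(-1/(39071*((24317 - 22595) + 22958))) = -956*(-1/(39071*(1722 + 22958))) = -956/((-39071*24680)) = -956/(-964272280) = -956*(-1/964272280) = 239/241068070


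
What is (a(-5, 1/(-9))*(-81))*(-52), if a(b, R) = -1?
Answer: -4212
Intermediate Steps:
(a(-5, 1/(-9))*(-81))*(-52) = -1*(-81)*(-52) = 81*(-52) = -4212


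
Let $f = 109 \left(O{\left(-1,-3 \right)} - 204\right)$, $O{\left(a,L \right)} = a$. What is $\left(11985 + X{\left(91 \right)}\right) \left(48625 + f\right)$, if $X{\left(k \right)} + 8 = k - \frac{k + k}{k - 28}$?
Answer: $317071120$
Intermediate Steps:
$X{\left(k \right)} = -8 + k - \frac{2 k}{-28 + k}$ ($X{\left(k \right)} = -8 + \left(k - \frac{k + k}{k - 28}\right) = -8 + \left(k - \frac{2 k}{-28 + k}\right) = -8 + k - \frac{2 k}{-28 + k}$)
$f = -22345$ ($f = 109 \left(-1 - 204\right) = 109 \left(-205\right) = -22345$)
$\left(11985 + X{\left(91 \right)}\right) \left(48625 + f\right) = \left(11985 + \frac{224 + 91^{2} - 3458}{-28 + 91}\right) \left(48625 - 22345\right) = \left(11985 + \frac{224 + 8281 - 3458}{63}\right) 26280 = \left(11985 + \frac{1}{63} \cdot 5047\right) 26280 = \left(11985 + \frac{721}{9}\right) 26280 = \frac{108586}{9} \cdot 26280 = 317071120$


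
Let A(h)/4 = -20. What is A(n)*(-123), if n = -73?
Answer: 9840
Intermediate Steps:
A(h) = -80 (A(h) = 4*(-20) = -80)
A(n)*(-123) = -80*(-123) = 9840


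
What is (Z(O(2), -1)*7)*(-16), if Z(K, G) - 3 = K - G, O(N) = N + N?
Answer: -896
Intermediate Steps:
O(N) = 2*N
Z(K, G) = 3 + K - G (Z(K, G) = 3 + (K - G) = 3 + K - G)
(Z(O(2), -1)*7)*(-16) = ((3 + 2*2 - 1*(-1))*7)*(-16) = ((3 + 4 + 1)*7)*(-16) = (8*7)*(-16) = 56*(-16) = -896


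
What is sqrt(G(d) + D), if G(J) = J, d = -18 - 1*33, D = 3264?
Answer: 3*sqrt(357) ≈ 56.683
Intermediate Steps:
d = -51 (d = -18 - 33 = -51)
sqrt(G(d) + D) = sqrt(-51 + 3264) = sqrt(3213) = 3*sqrt(357)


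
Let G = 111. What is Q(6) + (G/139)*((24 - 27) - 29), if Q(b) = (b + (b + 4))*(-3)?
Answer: -10224/139 ≈ -73.554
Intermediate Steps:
Q(b) = -12 - 6*b (Q(b) = (b + (4 + b))*(-3) = (4 + 2*b)*(-3) = -12 - 6*b)
Q(6) + (G/139)*((24 - 27) - 29) = (-12 - 6*6) + (111/139)*((24 - 27) - 29) = (-12 - 36) + (111*(1/139))*(-3 - 29) = -48 + (111/139)*(-32) = -48 - 3552/139 = -10224/139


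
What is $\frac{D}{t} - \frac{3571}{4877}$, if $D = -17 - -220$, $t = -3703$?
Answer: $- \frac{2030492}{2579933} \approx -0.78703$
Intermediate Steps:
$D = 203$ ($D = -17 + 220 = 203$)
$\frac{D}{t} - \frac{3571}{4877} = \frac{203}{-3703} - \frac{3571}{4877} = 203 \left(- \frac{1}{3703}\right) - \frac{3571}{4877} = - \frac{29}{529} - \frac{3571}{4877} = - \frac{2030492}{2579933}$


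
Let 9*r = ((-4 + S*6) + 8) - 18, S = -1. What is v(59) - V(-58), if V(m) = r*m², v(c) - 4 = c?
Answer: 67847/9 ≈ 7538.6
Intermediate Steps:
v(c) = 4 + c
r = -20/9 (r = (((-4 - 1*6) + 8) - 18)/9 = (((-4 - 6) + 8) - 18)/9 = ((-10 + 8) - 18)/9 = (-2 - 18)/9 = (⅑)*(-20) = -20/9 ≈ -2.2222)
V(m) = -20*m²/9
v(59) - V(-58) = (4 + 59) - (-20)*(-58)²/9 = 63 - (-20)*3364/9 = 63 - 1*(-67280/9) = 63 + 67280/9 = 67847/9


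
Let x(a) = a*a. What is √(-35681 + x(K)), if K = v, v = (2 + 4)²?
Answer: 23*I*√65 ≈ 185.43*I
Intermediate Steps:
v = 36 (v = 6² = 36)
K = 36
x(a) = a²
√(-35681 + x(K)) = √(-35681 + 36²) = √(-35681 + 1296) = √(-34385) = 23*I*√65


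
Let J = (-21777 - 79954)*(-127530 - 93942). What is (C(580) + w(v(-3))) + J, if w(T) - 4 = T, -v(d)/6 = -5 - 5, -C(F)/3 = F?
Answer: 22530566356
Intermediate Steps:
C(F) = -3*F
J = 22530568032 (J = -101731*(-221472) = 22530568032)
v(d) = 60 (v(d) = -6*(-5 - 5) = -6*(-10) = 60)
w(T) = 4 + T
(C(580) + w(v(-3))) + J = (-3*580 + (4 + 60)) + 22530568032 = (-1740 + 64) + 22530568032 = -1676 + 22530568032 = 22530566356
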